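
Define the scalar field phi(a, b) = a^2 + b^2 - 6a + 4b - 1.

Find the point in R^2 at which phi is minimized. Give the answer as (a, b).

phi(a,b) separates as P(a) + Q(b) − 1, so its minimum is min P + min Q − 1.
P'(a) = 2a - 6 vanishes at a ∈ {3}; Q'(b) = 2b + 4 vanishes at b ∈ {-2}.
Local minima of P (where P''>0): P(3)=-9. Local minima of Q: Q(-2)=-4.
So the global minimum of phi is P(3) + Q(-2) − 1 = -9 − 4 − 1 = -14, attained at (3, -2).

(3, -2)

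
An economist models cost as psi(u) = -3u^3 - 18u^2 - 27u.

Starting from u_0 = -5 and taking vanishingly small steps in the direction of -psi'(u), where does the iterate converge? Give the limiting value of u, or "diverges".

psi'(u) = -9(u + 1)(u + 3), so psi'(-5) = -72.
Gradient descent moves in the -psi' direction, i.e. u is increasing.
The nearest critical point in that direction is u = -3, where psi'' = 18 > 0 (a local minimum). The iterate converges there.

-3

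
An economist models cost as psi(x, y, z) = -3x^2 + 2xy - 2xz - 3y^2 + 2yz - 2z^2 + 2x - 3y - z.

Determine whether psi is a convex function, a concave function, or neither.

concave

psi is quadratic, so its Hessian is the constant matrix H = [[-6, 2, -2], [2, -6, 2], [-2, 2, -4]].
Leading principal minors: -6, 32, -96.
Signs alternate −, +, − ⇒ H ≺ 0 ⇒ concave.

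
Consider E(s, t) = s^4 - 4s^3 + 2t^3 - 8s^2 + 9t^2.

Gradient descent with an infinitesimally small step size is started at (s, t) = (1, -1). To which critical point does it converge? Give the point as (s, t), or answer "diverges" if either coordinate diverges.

(4, 0)

E is separable, so gradient descent decouples: s follows -∂E/∂s, t follows -∂E/∂t.
∂E/∂s = 4s(s - 4)(s + 1); at s=1 this is -24, so s increases.
∂E/∂t = 6t(t + 3); at t=-1 this is -12, so t increases.
s converges to its nearest critical value 4 (a local min of the s-part); t converges to 0. The iterate converges to (4, 0).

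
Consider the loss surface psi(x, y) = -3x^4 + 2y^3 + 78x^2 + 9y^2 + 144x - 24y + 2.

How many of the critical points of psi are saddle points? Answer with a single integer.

psi separates as a function of x plus a function of y, so ∇psi=0 decouples.
∂psi/∂x = -12(x - 4)(x + 1)(x + 3) = 0 at x ∈ {-3, -1, 4}; ∂psi/∂y = 6(y - 1)(y + 4) = 0 at y ∈ {-4, 1}.
The Hessian is diagonal: diag(psi_xx, psi_yy). Second derivatives: psi_xx(-3)=-168, psi_xx(-1)=120, psi_xx(4)=-420; psi_yy(-4)=-30, psi_yy(1)=30.
Saddle points occur where the two diagonal entries have opposite signs: (-3, 1), (-1, -4), (4, 1). Count: 3.

3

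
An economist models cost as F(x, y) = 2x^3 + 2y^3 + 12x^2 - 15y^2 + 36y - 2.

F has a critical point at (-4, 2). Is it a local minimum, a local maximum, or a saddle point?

local maximum

The mixed partial ∂²F/∂x∂y is 0, so the Hessian at any point is diag(F_xx, F_yy) = diag(12(x + 2), 6(2y - 5)).
At (-4, 2): H = diag(-24, -6).
Both eigenvalues are negative, so H is negative definite: a local maximum.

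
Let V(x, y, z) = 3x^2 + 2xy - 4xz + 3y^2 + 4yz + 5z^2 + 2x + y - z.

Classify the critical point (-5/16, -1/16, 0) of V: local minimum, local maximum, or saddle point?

The Hessian is constant: H = [[6, 2, -4], [2, 6, 4], [-4, 4, 10]].
Leading principal minors: Δ₁ = 6, Δ₂ = 32, Δ₃ = 64.
All leading minors are positive, so H is positive definite: a local minimum.

local minimum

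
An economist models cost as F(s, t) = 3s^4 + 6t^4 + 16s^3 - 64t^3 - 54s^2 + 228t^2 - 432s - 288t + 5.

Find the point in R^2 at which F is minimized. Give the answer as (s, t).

(3, 1)

F(s,t) separates as P(s) + Q(t) + 5, so its minimum is min P + min Q + 5.
P'(s) = 12(s - 3)(s + 3)(s + 4) vanishes at s ∈ {-4, -3, 3}; Q'(t) = 24(t - 4)(t - 3)(t - 1) vanishes at t ∈ {1, 3, 4}.
Local minima of P (where P''>0): P(-4)=608, P(3)=-1107. Local minima of Q: Q(1)=-118, Q(4)=-64.
So the global minimum of F is P(3) + Q(1) + 5 = -1107 − 118 + 5 = -1220, attained at (3, 1).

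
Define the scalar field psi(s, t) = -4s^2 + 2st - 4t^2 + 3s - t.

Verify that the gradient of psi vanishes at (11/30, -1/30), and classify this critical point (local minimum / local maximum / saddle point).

∇psi = (-8s + 2t + 3, 2s - 8t - 1); substituting (11/30, -1/30) gives ∇psi = (0, 0), so (11/30, -1/30) is indeed a critical point.
The Hessian of psi is constant: H = [[-8, 2], [2, -8]].
det(H) = (-8)·(-8) − 2² = 60.
det(H) > 0 and tr(H) = -16 < 0, so H is negative definite and the point is a local maximum.

local maximum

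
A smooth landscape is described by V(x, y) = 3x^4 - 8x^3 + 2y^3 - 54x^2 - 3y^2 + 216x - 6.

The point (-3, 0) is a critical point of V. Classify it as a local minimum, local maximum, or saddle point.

The mixed partial ∂²V/∂x∂y is 0, so the Hessian at any point is diag(V_xx, V_yy) = diag(12(3x^2 - 4x - 9), 6(2y - 1)).
At (-3, 0): H = diag(360, -6).
The eigenvalues have opposite signs, so H is indefinite: a saddle point.

saddle point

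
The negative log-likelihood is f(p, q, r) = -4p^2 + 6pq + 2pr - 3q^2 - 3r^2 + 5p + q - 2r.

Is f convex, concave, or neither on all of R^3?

concave

f is quadratic, so its Hessian is the constant matrix H = [[-8, 6, 2], [6, -6, 0], [2, 0, -6]].
Leading principal minors: -8, 12, -48.
Signs alternate −, +, − ⇒ H ≺ 0 ⇒ concave.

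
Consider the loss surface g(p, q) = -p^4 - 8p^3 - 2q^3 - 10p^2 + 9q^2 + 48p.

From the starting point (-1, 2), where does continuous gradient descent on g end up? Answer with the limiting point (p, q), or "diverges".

(-3, 0)

g is separable, so gradient descent decouples: p follows -∂g/∂p, q follows -∂g/∂q.
∂g/∂p = -4(p - 1)(p + 3)(p + 4); at p=-1 this is 48, so p decreases.
∂g/∂q = -6q(q - 3); at q=2 this is 12, so q decreases.
p converges to its nearest critical value -3 (a local min of the p-part); q converges to 0. The iterate converges to (-3, 0).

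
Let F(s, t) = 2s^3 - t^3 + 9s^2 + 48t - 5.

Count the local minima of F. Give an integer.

F separates as a function of s plus a function of t, so ∇F=0 decouples.
∂F/∂s = 6s(s + 3) = 0 at s ∈ {-3, 0}; ∂F/∂t = -3(t - 4)(t + 4) = 0 at t ∈ {-4, 4}.
The Hessian is diagonal: diag(F_ss, F_tt). Second derivatives: F_ss(-3)=-18, F_ss(0)=18; F_tt(-4)=24, F_tt(4)=-24.
Local minima occur where both diagonal entries positive: (0, -4). Count: 1.

1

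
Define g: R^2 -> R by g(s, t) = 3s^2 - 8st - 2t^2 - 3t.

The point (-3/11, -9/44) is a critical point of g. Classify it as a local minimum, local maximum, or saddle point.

The Hessian of g is constant: H = [[6, -8], [-8, -4]].
det(H) = 6·(-4) − (-8)² = -88.
Since det(H) < 0, H is indefinite and the critical point is a saddle point.

saddle point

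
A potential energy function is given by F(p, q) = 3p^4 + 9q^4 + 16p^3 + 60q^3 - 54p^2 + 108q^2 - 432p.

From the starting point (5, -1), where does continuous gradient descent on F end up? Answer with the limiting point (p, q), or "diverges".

(3, 0)

F is separable, so gradient descent decouples: p follows -∂F/∂p, q follows -∂F/∂q.
∂F/∂p = 12(p - 3)(p + 3)(p + 4); at p=5 this is 1728, so p decreases.
∂F/∂q = 36q(q + 2)(q + 3); at q=-1 this is -72, so q increases.
p converges to its nearest critical value 3 (a local min of the p-part); q converges to 0. The iterate converges to (3, 0).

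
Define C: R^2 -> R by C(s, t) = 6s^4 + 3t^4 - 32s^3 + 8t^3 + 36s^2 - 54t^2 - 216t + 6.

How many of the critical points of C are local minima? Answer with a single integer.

C separates as a function of s plus a function of t, so ∇C=0 decouples.
∂C/∂s = 24s(s - 3)(s - 1) = 0 at s ∈ {0, 1, 3}; ∂C/∂t = 12(t - 3)(t + 2)(t + 3) = 0 at t ∈ {-3, -2, 3}.
The Hessian is diagonal: diag(C_ss, C_tt). Second derivatives: C_ss(0)=72, C_ss(1)=-48, C_ss(3)=144; C_tt(-3)=72, C_tt(-2)=-60, C_tt(3)=360.
Local minima occur where both diagonal entries positive: (0, -3), (0, 3), (3, -3), (3, 3). Count: 4.

4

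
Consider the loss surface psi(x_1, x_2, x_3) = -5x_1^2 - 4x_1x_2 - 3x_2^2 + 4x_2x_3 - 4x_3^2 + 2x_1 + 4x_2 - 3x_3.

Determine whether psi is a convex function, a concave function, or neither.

concave

psi is quadratic, so its Hessian is the constant matrix H = [[-10, -4, 0], [-4, -6, 4], [0, 4, -8]].
Leading principal minors: -10, 44, -192.
Signs alternate −, +, − ⇒ H ≺ 0 ⇒ concave.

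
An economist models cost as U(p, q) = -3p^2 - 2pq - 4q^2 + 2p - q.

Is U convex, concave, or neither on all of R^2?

concave

U is quadratic, so its Hessian is the constant matrix H = [[-6, -2], [-2, -8]].
det(H) = 44, tr(H) = -14.
det(H) > 0 and tr(H) < 0, so H is negative definite everywhere: concave.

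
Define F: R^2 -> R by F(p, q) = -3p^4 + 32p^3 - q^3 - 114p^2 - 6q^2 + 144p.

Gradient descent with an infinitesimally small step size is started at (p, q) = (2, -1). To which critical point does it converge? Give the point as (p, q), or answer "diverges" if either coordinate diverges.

(3, -4)

F is separable, so gradient descent decouples: p follows -∂F/∂p, q follows -∂F/∂q.
∂F/∂p = -12(p - 4)(p - 3)(p - 1); at p=2 this is -24, so p increases.
∂F/∂q = -3q(q + 4); at q=-1 this is 9, so q decreases.
p converges to its nearest critical value 3 (a local min of the p-part); q converges to -4. The iterate converges to (3, -4).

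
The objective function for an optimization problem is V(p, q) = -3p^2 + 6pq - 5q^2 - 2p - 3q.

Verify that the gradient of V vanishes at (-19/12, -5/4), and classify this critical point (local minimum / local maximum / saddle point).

local maximum

∇V = (-6p + 6q - 2, 6p - 10q - 3); substituting (-19/12, -5/4) gives ∇V = (0, 0), so (-19/12, -5/4) is indeed a critical point.
The Hessian of V is constant: H = [[-6, 6], [6, -10]].
det(H) = (-6)·(-10) − 6² = 24.
det(H) > 0 and tr(H) = -16 < 0, so H is negative definite and the point is a local maximum.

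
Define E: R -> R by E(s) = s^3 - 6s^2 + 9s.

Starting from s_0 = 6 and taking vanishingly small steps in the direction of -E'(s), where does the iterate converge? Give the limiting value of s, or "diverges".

3

E'(s) = 3(s - 3)(s - 1), so E'(6) = 45.
Gradient descent moves in the -E' direction, i.e. s is decreasing.
The nearest critical point in that direction is s = 3, where E'' = 6 > 0 (a local minimum). The iterate converges there.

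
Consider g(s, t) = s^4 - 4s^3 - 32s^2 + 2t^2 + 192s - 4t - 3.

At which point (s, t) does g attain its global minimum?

g(s,t) separates as P(s) + Q(t) − 3, so its minimum is min P + min Q − 3.
P'(s) = 4(s - 4)(s - 3)(s + 4) vanishes at s ∈ {-4, 3, 4}; Q'(t) = 4(t - 1) vanishes at t ∈ {1}.
Local minima of P (where P''>0): P(-4)=-768, P(4)=256. Local minima of Q: Q(1)=-2.
So the global minimum of g is P(-4) + Q(1) − 3 = -768 − 2 − 3 = -773, attained at (-4, 1).

(-4, 1)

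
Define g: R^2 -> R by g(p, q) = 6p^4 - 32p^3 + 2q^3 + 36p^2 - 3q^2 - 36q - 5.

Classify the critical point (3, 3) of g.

local minimum

The mixed partial ∂²g/∂p∂q is 0, so the Hessian at any point is diag(g_pp, g_qq) = diag(24(3p^2 - 8p + 3), 6(2q - 1)).
At (3, 3): H = diag(144, 30).
Both eigenvalues are positive, so H is positive definite: a local minimum.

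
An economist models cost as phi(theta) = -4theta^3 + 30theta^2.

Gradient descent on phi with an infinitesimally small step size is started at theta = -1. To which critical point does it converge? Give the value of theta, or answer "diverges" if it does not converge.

0

phi'(theta) = -12theta(theta - 5), so phi'(-1) = -72.
Gradient descent moves in the -phi' direction, i.e. theta is increasing.
The nearest critical point in that direction is theta = 0, where phi'' = 60 > 0 (a local minimum). The iterate converges there.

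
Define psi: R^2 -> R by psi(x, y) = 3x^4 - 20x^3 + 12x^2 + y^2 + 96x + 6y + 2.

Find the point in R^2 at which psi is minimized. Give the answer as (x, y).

psi(x,y) separates as P(x) + Q(y) + 2, so its minimum is min P + min Q + 2.
P'(x) = 12(x - 4)(x - 2)(x + 1) vanishes at x ∈ {-1, 2, 4}; Q'(y) = 2y + 6 vanishes at y ∈ {-3}.
Local minima of P (where P''>0): P(-1)=-61, P(4)=64. Local minima of Q: Q(-3)=-9.
So the global minimum of psi is P(-1) + Q(-3) + 2 = -61 − 9 + 2 = -68, attained at (-1, -3).

(-1, -3)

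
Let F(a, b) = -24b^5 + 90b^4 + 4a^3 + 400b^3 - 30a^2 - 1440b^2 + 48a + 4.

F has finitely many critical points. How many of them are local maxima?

2

F separates as a function of a plus a function of b, so ∇F=0 decouples.
∂F/∂a = 12(a - 4)(a - 1) = 0 at a ∈ {1, 4}; ∂F/∂b = -120b(b - 4)(b - 2)(b + 3) = 0 at b ∈ {-3, 0, 2, 4}.
The Hessian is diagonal: diag(F_aa, F_bb). Second derivatives: F_aa(1)=-36, F_aa(4)=36; F_bb(-3)=12600, F_bb(0)=-2880, F_bb(2)=2400, F_bb(4)=-6720.
Local maxima occur where both diagonal entries negative: (1, 0), (1, 4). Count: 2.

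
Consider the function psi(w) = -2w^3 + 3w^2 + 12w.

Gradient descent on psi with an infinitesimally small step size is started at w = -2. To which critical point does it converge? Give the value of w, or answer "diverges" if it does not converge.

psi'(w) = -6(w - 2)(w + 1), so psi'(-2) = -24.
Gradient descent moves in the -psi' direction, i.e. w is increasing.
The nearest critical point in that direction is w = -1, where psi'' = 18 > 0 (a local minimum). The iterate converges there.

-1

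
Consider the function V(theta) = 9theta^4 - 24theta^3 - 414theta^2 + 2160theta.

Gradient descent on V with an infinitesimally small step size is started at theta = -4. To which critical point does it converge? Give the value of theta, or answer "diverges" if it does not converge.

-5

V'(theta) = 36(theta - 4)(theta - 3)(theta + 5), so V'(-4) = 2016.
Gradient descent moves in the -V' direction, i.e. theta is decreasing.
The nearest critical point in that direction is theta = -5, where V'' = 2592 > 0 (a local minimum). The iterate converges there.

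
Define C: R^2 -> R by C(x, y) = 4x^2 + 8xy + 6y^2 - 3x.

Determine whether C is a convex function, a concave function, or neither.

convex

C is quadratic, so its Hessian is the constant matrix H = [[8, 8], [8, 12]].
det(H) = 32, tr(H) = 20.
det(H) > 0 and tr(H) > 0, so H is positive definite everywhere: convex.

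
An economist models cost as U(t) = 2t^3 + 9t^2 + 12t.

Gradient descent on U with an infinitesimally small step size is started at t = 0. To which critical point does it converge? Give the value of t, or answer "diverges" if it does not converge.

U'(t) = 6(t + 1)(t + 2), so U'(0) = 12.
Gradient descent moves in the -U' direction, i.e. t is decreasing.
The nearest critical point in that direction is t = -1, where U'' = 6 > 0 (a local minimum). The iterate converges there.

-1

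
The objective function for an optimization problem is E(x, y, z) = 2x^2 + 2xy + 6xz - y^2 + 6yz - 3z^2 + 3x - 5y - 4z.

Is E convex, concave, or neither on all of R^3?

neither

E is quadratic, so its Hessian is the constant matrix H = [[4, 2, 6], [2, -2, 6], [6, 6, -6]].
Leading principal minors: 4, -12, 144.
Neither pattern holds ⇒ H is indefinite ⇒ neither convex nor concave.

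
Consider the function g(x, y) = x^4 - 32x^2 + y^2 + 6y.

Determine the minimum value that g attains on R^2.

g(x,y) separates as P(x) + Q(y), so its minimum is min P + min Q.
P'(x) = 4x(x - 4)(x + 4) vanishes at x ∈ {-4, 0, 4}; Q'(y) = 2y + 6 vanishes at y ∈ {-3}.
Local minima of P (where P''>0): P(-4)=-256, P(4)=-256. Local minima of Q: Q(-3)=-9.
So the global minimum of g is P(-4) + Q(-3) = -256 − 9 = -265, attained at (-4, -3).

-265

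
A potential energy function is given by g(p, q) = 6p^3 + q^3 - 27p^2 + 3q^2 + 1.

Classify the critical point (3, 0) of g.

The mixed partial ∂²g/∂p∂q is 0, so the Hessian at any point is diag(g_pp, g_qq) = diag(18(2p - 3), 6(q + 1)).
At (3, 0): H = diag(54, 6).
Both eigenvalues are positive, so H is positive definite: a local minimum.

local minimum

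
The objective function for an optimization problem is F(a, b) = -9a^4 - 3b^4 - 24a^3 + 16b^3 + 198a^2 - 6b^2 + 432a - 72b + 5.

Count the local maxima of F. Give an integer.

F separates as a function of a plus a function of b, so ∇F=0 decouples.
∂F/∂a = -36(a - 3)(a + 1)(a + 4) = 0 at a ∈ {-4, -1, 3}; ∂F/∂b = -12(b - 3)(b - 2)(b + 1) = 0 at b ∈ {-1, 2, 3}.
The Hessian is diagonal: diag(F_aa, F_bb). Second derivatives: F_aa(-4)=-756, F_aa(-1)=432, F_aa(3)=-1008; F_bb(-1)=-144, F_bb(2)=36, F_bb(3)=-48.
Local maxima occur where both diagonal entries negative: (-4, -1), (-4, 3), (3, -1), (3, 3). Count: 4.

4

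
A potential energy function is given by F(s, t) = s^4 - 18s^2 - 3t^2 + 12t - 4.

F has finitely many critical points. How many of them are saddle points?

2

F separates as a function of s plus a function of t, so ∇F=0 decouples.
∂F/∂s = 4s(s - 3)(s + 3) = 0 at s ∈ {-3, 0, 3}; ∂F/∂t = -6(t - 2) = 0 at t ∈ {2}.
The Hessian is diagonal: diag(F_ss, F_tt). Second derivatives: F_ss(-3)=72, F_ss(0)=-36, F_ss(3)=72; F_tt(2)=-6.
Saddle points occur where the two diagonal entries have opposite signs: (-3, 2), (3, 2). Count: 2.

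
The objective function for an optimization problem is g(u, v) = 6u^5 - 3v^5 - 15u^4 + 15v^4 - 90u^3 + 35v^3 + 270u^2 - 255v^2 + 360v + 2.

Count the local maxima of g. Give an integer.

4

g separates as a function of u plus a function of v, so ∇g=0 decouples.
∂g/∂u = 30u(u - 3)(u - 2)(u + 3) = 0 at u ∈ {-3, 0, 2, 3}; ∂g/∂v = -15(v - 4)(v - 2)(v - 1)(v + 3) = 0 at v ∈ {-3, 1, 2, 4}.
The Hessian is diagonal: diag(g_uu, g_vv). Second derivatives: g_uu(-3)=-2700, g_uu(0)=540, g_uu(2)=-300, g_uu(3)=540; g_vv(-3)=2100, g_vv(1)=-180, g_vv(2)=150, g_vv(4)=-630.
Local maxima occur where both diagonal entries negative: (-3, 1), (-3, 4), (2, 1), (2, 4). Count: 4.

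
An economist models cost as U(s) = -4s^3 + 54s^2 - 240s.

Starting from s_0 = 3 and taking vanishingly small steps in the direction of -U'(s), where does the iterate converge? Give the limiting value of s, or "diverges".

U'(s) = -12(s - 5)(s - 4), so U'(3) = -24.
Gradient descent moves in the -U' direction, i.e. s is increasing.
The nearest critical point in that direction is s = 4, where U'' = 12 > 0 (a local minimum). The iterate converges there.

4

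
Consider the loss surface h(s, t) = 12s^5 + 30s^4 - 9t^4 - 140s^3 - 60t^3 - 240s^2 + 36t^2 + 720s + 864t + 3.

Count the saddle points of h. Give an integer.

h separates as a function of s plus a function of t, so ∇h=0 decouples.
∂h/∂s = 60(s - 2)(s - 1)(s + 2)(s + 3) = 0 at s ∈ {-3, -2, 1, 2}; ∂h/∂t = -36(t - 2)(t + 3)(t + 4) = 0 at t ∈ {-4, -3, 2}.
The Hessian is diagonal: diag(h_ss, h_tt). Second derivatives: h_ss(-3)=-1200, h_ss(-2)=720, h_ss(1)=-720, h_ss(2)=1200; h_tt(-4)=-216, h_tt(-3)=180, h_tt(2)=-1080.
Saddle points occur where the two diagonal entries have opposite signs: (-3, -3), (-2, -4), (-2, 2), (1, -3), (2, -4), (2, 2). Count: 6.

6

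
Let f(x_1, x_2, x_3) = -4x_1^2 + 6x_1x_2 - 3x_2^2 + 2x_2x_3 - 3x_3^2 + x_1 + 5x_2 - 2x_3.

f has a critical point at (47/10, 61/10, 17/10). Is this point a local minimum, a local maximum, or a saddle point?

The Hessian is constant: H = [[-8, 6, 0], [6, -6, 2], [0, 2, -6]].
Leading principal minors: Δ₁ = -8, Δ₂ = 12, Δ₃ = -40.
The minors alternate sign starting negative (−, +, −), so H is negative definite: a local maximum.

local maximum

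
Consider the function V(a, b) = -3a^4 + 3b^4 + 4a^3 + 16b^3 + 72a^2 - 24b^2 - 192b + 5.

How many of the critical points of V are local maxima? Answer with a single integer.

2

V separates as a function of a plus a function of b, so ∇V=0 decouples.
∂V/∂a = -12a(a - 4)(a + 3) = 0 at a ∈ {-3, 0, 4}; ∂V/∂b = 12(b - 2)(b + 2)(b + 4) = 0 at b ∈ {-4, -2, 2}.
The Hessian is diagonal: diag(V_aa, V_bb). Second derivatives: V_aa(-3)=-252, V_aa(0)=144, V_aa(4)=-336; V_bb(-4)=144, V_bb(-2)=-96, V_bb(2)=288.
Local maxima occur where both diagonal entries negative: (-3, -2), (4, -2). Count: 2.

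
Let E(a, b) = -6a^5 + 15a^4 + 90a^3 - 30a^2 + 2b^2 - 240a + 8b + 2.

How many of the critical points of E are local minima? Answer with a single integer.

2

E separates as a function of a plus a function of b, so ∇E=0 decouples.
∂E/∂a = -30(a - 4)(a - 1)(a + 1)(a + 2) = 0 at a ∈ {-2, -1, 1, 4}; ∂E/∂b = 4(b + 2) = 0 at b ∈ {-2}.
The Hessian is diagonal: diag(E_aa, E_bb). Second derivatives: E_aa(-2)=540, E_aa(-1)=-300, E_aa(1)=540, E_aa(4)=-2700; E_bb(-2)=4.
Local minima occur where both diagonal entries positive: (-2, -2), (1, -2). Count: 2.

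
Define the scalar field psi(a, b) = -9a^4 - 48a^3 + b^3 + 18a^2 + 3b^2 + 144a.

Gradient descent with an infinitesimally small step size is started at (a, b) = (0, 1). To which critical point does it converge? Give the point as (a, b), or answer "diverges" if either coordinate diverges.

(-1, 0)

psi is separable, so gradient descent decouples: a follows -∂psi/∂a, b follows -∂psi/∂b.
∂psi/∂a = -36(a - 1)(a + 1)(a + 4); at a=0 this is 144, so a decreases.
∂psi/∂b = 3b(b + 2); at b=1 this is 9, so b decreases.
a converges to its nearest critical value -1 (a local min of the a-part); b converges to 0. The iterate converges to (-1, 0).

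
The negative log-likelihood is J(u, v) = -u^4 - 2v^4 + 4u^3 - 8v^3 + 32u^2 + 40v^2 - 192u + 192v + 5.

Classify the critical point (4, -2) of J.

The mixed partial ∂²J/∂u∂v is 0, so the Hessian at any point is diag(J_uu, J_vv) = diag(4(-3u^2 + 6u + 16), 8(-3v^2 - 6v + 10)).
At (4, -2): H = diag(-32, 80).
The eigenvalues have opposite signs, so H is indefinite: a saddle point.

saddle point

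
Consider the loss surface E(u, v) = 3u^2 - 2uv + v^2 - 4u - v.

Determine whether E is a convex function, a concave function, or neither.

convex

E is quadratic, so its Hessian is the constant matrix H = [[6, -2], [-2, 2]].
det(H) = 8, tr(H) = 8.
det(H) > 0 and tr(H) > 0, so H is positive definite everywhere: convex.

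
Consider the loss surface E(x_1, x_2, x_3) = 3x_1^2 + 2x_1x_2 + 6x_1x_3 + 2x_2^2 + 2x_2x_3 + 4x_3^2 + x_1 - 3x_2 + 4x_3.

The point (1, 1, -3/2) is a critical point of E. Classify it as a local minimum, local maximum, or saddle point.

local minimum

The Hessian is constant: H = [[6, 2, 6], [2, 4, 2], [6, 2, 8]].
Leading principal minors: Δ₁ = 6, Δ₂ = 20, Δ₃ = 40.
All leading minors are positive, so H is positive definite: a local minimum.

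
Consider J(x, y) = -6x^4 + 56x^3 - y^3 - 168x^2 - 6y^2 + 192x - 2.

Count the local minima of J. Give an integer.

1

J separates as a function of x plus a function of y, so ∇J=0 decouples.
∂J/∂x = -24(x - 4)(x - 2)(x - 1) = 0 at x ∈ {1, 2, 4}; ∂J/∂y = -3y(y + 4) = 0 at y ∈ {-4, 0}.
The Hessian is diagonal: diag(J_xx, J_yy). Second derivatives: J_xx(1)=-72, J_xx(2)=48, J_xx(4)=-144; J_yy(-4)=12, J_yy(0)=-12.
Local minima occur where both diagonal entries positive: (2, -4). Count: 1.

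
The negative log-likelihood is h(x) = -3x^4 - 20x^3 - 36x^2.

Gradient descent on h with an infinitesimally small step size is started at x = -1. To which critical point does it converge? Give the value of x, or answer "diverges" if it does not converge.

-2

h'(x) = -12x(x + 2)(x + 3), so h'(-1) = 24.
Gradient descent moves in the -h' direction, i.e. x is decreasing.
The nearest critical point in that direction is x = -2, where h'' = 24 > 0 (a local minimum). The iterate converges there.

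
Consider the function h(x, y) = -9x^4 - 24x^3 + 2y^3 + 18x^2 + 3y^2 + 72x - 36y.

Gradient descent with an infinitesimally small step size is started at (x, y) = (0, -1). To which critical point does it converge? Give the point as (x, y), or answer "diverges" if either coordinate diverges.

(-1, 2)

h is separable, so gradient descent decouples: x follows -∂h/∂x, y follows -∂h/∂y.
∂h/∂x = -36(x - 1)(x + 1)(x + 2); at x=0 this is 72, so x decreases.
∂h/∂y = 6(y - 2)(y + 3); at y=-1 this is -36, so y increases.
x converges to its nearest critical value -1 (a local min of the x-part); y converges to 2. The iterate converges to (-1, 2).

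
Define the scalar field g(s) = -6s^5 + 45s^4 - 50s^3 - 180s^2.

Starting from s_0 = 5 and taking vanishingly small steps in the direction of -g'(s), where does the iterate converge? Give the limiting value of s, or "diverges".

diverges

g'(s) = -30s(s - 4)(s - 3)(s + 1), so g'(5) = -1800.
Gradient descent moves in the -g' direction, i.e. s is increasing.
There is no critical point above s=5, and g' keeps the same sign, so the iterate runs off to +∞.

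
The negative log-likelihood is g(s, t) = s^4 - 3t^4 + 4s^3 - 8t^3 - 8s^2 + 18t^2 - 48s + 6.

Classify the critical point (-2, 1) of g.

local maximum

The mixed partial ∂²g/∂s∂t is 0, so the Hessian at any point is diag(g_ss, g_tt) = diag(4(3s^2 + 6s - 4), 12(-3t^2 - 4t + 3)).
At (-2, 1): H = diag(-16, -48).
Both eigenvalues are negative, so H is negative definite: a local maximum.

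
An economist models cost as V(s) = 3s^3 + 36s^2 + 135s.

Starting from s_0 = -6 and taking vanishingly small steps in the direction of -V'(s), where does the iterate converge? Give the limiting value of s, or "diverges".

V'(s) = 9(s + 3)(s + 5), so V'(-6) = 27.
Gradient descent moves in the -V' direction, i.e. s is decreasing.
There is no critical point below s=-6, and V' keeps the same sign, so the iterate runs off to −∞.

diverges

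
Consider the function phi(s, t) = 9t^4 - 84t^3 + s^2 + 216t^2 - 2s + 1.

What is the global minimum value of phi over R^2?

phi(s,t) separates as P(s) + Q(t) + 1, so its minimum is min P + min Q + 1.
P'(s) = 2s - 2 vanishes at s ∈ {1}; Q'(t) = 36t(t - 4)(t - 3) vanishes at t ∈ {0, 3, 4}.
Local minima of P (where P''>0): P(1)=-1. Local minima of Q: Q(0)=0, Q(4)=384.
So the global minimum of phi is P(1) + Q(0) + 1 = -1 + 0 + 1 = 0, attained at (1, 0).

0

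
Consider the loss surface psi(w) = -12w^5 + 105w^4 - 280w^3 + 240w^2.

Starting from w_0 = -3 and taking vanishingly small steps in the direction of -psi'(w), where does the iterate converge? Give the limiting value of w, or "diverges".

psi'(w) = -60w(w - 4)(w - 2)(w - 1), so psi'(-3) = -25200.
Gradient descent moves in the -psi' direction, i.e. w is increasing.
The nearest critical point in that direction is w = 0, where psi'' = 480 > 0 (a local minimum). The iterate converges there.

0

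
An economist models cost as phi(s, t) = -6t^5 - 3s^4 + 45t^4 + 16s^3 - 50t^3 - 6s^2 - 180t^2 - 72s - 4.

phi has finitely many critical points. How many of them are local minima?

phi separates as a function of s plus a function of t, so ∇phi=0 decouples.
∂phi/∂s = -12(s - 3)(s - 2)(s + 1) = 0 at s ∈ {-1, 2, 3}; ∂phi/∂t = -30t(t - 4)(t - 3)(t + 1) = 0 at t ∈ {-1, 0, 3, 4}.
The Hessian is diagonal: diag(phi_ss, phi_tt). Second derivatives: phi_ss(-1)=-144, phi_ss(2)=36, phi_ss(3)=-48; phi_tt(-1)=600, phi_tt(0)=-360, phi_tt(3)=360, phi_tt(4)=-600.
Local minima occur where both diagonal entries positive: (2, -1), (2, 3). Count: 2.

2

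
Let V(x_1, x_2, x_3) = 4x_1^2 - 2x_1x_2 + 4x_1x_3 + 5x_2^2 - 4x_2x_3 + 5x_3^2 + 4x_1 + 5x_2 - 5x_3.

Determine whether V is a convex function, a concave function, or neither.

V is quadratic, so its Hessian is the constant matrix H = [[8, -2, 4], [-2, 10, -4], [4, -4, 10]].
Leading principal minors: 8, 76, 536.
All positive ⇒ H ≻ 0 ⇒ convex.

convex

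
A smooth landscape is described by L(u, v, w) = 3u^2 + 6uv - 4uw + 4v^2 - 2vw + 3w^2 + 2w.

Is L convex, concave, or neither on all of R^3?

L is quadratic, so its Hessian is the constant matrix H = [[6, 6, -4], [6, 8, -2], [-4, -2, 6]].
Leading principal minors: 6, 12, 16.
All positive ⇒ H ≻ 0 ⇒ convex.

convex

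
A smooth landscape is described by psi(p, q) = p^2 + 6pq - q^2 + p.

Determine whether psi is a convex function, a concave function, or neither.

psi is quadratic, so its Hessian is the constant matrix H = [[2, 6], [6, -2]].
det(H) = -40, tr(H) = 0.
det(H) < 0, so H is indefinite: neither convex nor concave.

neither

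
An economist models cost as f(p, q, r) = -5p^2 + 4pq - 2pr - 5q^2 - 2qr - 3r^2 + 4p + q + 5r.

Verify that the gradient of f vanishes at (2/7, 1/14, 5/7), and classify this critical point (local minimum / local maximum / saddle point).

∇f = (-10p + 4q - 2r + 4, 4p - 10q - 2r + 1, -2p - 2q - 6r + 5); substituting (2/7, 1/14, 5/7) gives ∇f = (0, 0, 0), so (2/7, 1/14, 5/7) is indeed a critical point.
The Hessian is constant: H = [[-10, 4, -2], [4, -10, -2], [-2, -2, -6]].
Leading principal minors: Δ₁ = -10, Δ₂ = 84, Δ₃ = -392.
The minors alternate sign starting negative (−, +, −), so H is negative definite: a local maximum.

local maximum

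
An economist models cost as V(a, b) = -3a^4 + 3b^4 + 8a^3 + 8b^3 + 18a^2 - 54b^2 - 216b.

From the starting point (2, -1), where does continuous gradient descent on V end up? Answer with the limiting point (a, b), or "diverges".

(0, 3)

V is separable, so gradient descent decouples: a follows -∂V/∂a, b follows -∂V/∂b.
∂V/∂a = -12a(a - 3)(a + 1); at a=2 this is 72, so a decreases.
∂V/∂b = 12(b - 3)(b + 2)(b + 3); at b=-1 this is -96, so b increases.
a converges to its nearest critical value 0 (a local min of the a-part); b converges to 3. The iterate converges to (0, 3).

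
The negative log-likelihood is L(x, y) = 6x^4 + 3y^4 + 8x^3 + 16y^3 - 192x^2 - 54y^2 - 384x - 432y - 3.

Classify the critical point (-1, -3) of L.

local maximum

The mixed partial ∂²L/∂x∂y is 0, so the Hessian at any point is diag(L_xx, L_yy) = diag(24(3x^2 + 2x - 16), 12(3y^2 + 8y - 9)).
At (-1, -3): H = diag(-360, -72).
Both eigenvalues are negative, so H is negative definite: a local maximum.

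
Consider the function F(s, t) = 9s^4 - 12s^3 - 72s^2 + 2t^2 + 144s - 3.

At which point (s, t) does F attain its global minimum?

F(s,t) separates as P(s) + Q(t) − 3, so its minimum is min P + min Q − 3.
P'(s) = 36(s - 2)(s - 1)(s + 2) vanishes at s ∈ {-2, 1, 2}; Q'(t) = 4t vanishes at t ∈ {0}.
Local minima of P (where P''>0): P(-2)=-336, P(2)=48. Local minima of Q: Q(0)=0.
So the global minimum of F is P(-2) + Q(0) − 3 = -336 + 0 − 3 = -339, attained at (-2, 0).

(-2, 0)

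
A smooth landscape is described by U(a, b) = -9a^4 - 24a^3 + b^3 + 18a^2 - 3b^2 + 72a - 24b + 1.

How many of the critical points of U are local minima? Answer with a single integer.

1

U separates as a function of a plus a function of b, so ∇U=0 decouples.
∂U/∂a = -36(a - 1)(a + 1)(a + 2) = 0 at a ∈ {-2, -1, 1}; ∂U/∂b = 3(b - 4)(b + 2) = 0 at b ∈ {-2, 4}.
The Hessian is diagonal: diag(U_aa, U_bb). Second derivatives: U_aa(-2)=-108, U_aa(-1)=72, U_aa(1)=-216; U_bb(-2)=-18, U_bb(4)=18.
Local minima occur where both diagonal entries positive: (-1, 4). Count: 1.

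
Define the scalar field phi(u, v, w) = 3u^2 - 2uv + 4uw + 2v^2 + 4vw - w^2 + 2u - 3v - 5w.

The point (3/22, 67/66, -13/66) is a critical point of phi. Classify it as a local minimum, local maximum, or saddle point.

saddle point

The Hessian is constant: H = [[6, -2, 4], [-2, 4, 4], [4, 4, -2]].
Leading principal minors: Δ₁ = 6, Δ₂ = 20, Δ₃ = -264.
The minors fit neither the all-positive nor the alternating-sign pattern, so H is indefinite: a saddle point.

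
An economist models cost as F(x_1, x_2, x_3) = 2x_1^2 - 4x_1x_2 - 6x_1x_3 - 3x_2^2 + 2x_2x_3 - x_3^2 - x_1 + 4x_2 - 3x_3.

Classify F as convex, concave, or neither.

F is quadratic, so its Hessian is the constant matrix H = [[4, -4, -6], [-4, -6, 2], [-6, 2, -2]].
Leading principal minors: 4, -40, 376.
Neither pattern holds ⇒ H is indefinite ⇒ neither convex nor concave.

neither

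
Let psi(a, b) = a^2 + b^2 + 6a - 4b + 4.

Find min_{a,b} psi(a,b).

psi(a,b) separates as P(a) + Q(b) + 4, so its minimum is min P + min Q + 4.
P'(a) = 2a + 6 vanishes at a ∈ {-3}; Q'(b) = 2b - 4 vanishes at b ∈ {2}.
Local minima of P (where P''>0): P(-3)=-9. Local minima of Q: Q(2)=-4.
So the global minimum of psi is P(-3) + Q(2) + 4 = -9 − 4 + 4 = -9, attained at (-3, 2).

-9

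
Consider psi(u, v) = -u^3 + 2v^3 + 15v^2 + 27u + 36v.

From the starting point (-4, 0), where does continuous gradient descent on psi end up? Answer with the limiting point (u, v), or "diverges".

(-3, -2)

psi is separable, so gradient descent decouples: u follows -∂psi/∂u, v follows -∂psi/∂v.
∂psi/∂u = -3(u - 3)(u + 3); at u=-4 this is -21, so u increases.
∂psi/∂v = 6(v + 2)(v + 3); at v=0 this is 36, so v decreases.
u converges to its nearest critical value -3 (a local min of the u-part); v converges to -2. The iterate converges to (-3, -2).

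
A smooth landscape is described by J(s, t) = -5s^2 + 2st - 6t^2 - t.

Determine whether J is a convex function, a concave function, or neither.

concave

J is quadratic, so its Hessian is the constant matrix H = [[-10, 2], [2, -12]].
det(H) = 116, tr(H) = -22.
det(H) > 0 and tr(H) < 0, so H is negative definite everywhere: concave.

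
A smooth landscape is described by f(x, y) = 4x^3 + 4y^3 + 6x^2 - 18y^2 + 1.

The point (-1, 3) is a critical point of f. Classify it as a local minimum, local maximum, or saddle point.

saddle point

The mixed partial ∂²f/∂x∂y is 0, so the Hessian at any point is diag(f_xx, f_yy) = diag(12(2x + 1), 12(2y - 3)).
At (-1, 3): H = diag(-12, 36).
The eigenvalues have opposite signs, so H is indefinite: a saddle point.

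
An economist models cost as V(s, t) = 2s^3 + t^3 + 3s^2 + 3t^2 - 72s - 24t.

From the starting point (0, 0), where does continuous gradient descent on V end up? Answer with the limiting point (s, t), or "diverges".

V is separable, so gradient descent decouples: s follows -∂V/∂s, t follows -∂V/∂t.
∂V/∂s = 6(s - 3)(s + 4); at s=0 this is -72, so s increases.
∂V/∂t = 3(t - 2)(t + 4); at t=0 this is -24, so t increases.
s converges to its nearest critical value 3 (a local min of the s-part); t converges to 2. The iterate converges to (3, 2).

(3, 2)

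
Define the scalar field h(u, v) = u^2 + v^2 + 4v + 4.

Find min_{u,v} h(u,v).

h(u,v) separates as P(u) + Q(v) + 4, so its minimum is min P + min Q + 4.
P'(u) = 2u vanishes at u ∈ {0}; Q'(v) = 2v + 4 vanishes at v ∈ {-2}.
Local minima of P (where P''>0): P(0)=0. Local minima of Q: Q(-2)=-4.
So the global minimum of h is P(0) + Q(-2) + 4 = 0 − 4 + 4 = 0, attained at (0, -2).

0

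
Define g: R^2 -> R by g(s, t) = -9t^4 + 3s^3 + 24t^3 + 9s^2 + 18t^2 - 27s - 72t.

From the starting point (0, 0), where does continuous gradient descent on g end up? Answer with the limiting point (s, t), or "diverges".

g is separable, so gradient descent decouples: s follows -∂g/∂s, t follows -∂g/∂t.
∂g/∂s = 9(s - 1)(s + 3); at s=0 this is -27, so s increases.
∂g/∂t = -36(t - 2)(t - 1)(t + 1); at t=0 this is -72, so t increases.
s converges to its nearest critical value 1 (a local min of the s-part); t converges to 1. The iterate converges to (1, 1).

(1, 1)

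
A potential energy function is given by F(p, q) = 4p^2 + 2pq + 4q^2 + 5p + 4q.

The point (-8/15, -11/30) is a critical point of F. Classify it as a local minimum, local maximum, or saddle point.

local minimum

The Hessian of F is constant: H = [[8, 2], [2, 8]].
det(H) = 8·8 − 2² = 60.
det(H) > 0 and tr(H) = 16 > 0, so H is positive definite and the point is a local minimum.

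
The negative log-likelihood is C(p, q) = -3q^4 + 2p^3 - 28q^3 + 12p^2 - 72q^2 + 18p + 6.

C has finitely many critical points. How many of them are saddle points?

3

C separates as a function of p plus a function of q, so ∇C=0 decouples.
∂C/∂p = 6(p + 1)(p + 3) = 0 at p ∈ {-3, -1}; ∂C/∂q = -12q(q + 3)(q + 4) = 0 at q ∈ {-4, -3, 0}.
The Hessian is diagonal: diag(C_pp, C_qq). Second derivatives: C_pp(-3)=-12, C_pp(-1)=12; C_qq(-4)=-48, C_qq(-3)=36, C_qq(0)=-144.
Saddle points occur where the two diagonal entries have opposite signs: (-3, -3), (-1, -4), (-1, 0). Count: 3.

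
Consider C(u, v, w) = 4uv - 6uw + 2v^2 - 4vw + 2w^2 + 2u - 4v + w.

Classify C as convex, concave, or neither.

neither

C is quadratic, so its Hessian is the constant matrix H = [[0, 4, -6], [4, 4, -4], [-6, -4, 4]].
Leading principal minors: 0, -16, -16.
Neither pattern holds ⇒ H is indefinite ⇒ neither convex nor concave.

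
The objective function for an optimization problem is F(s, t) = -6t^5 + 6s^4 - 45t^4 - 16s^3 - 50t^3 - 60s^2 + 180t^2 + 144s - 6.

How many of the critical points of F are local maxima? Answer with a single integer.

F separates as a function of s plus a function of t, so ∇F=0 decouples.
∂F/∂s = 24(s - 3)(s - 1)(s + 2) = 0 at s ∈ {-2, 1, 3}; ∂F/∂t = -30t(t - 1)(t + 3)(t + 4) = 0 at t ∈ {-4, -3, 0, 1}.
The Hessian is diagonal: diag(F_ss, F_tt). Second derivatives: F_ss(-2)=360, F_ss(1)=-144, F_ss(3)=240; F_tt(-4)=600, F_tt(-3)=-360, F_tt(0)=360, F_tt(1)=-600.
Local maxima occur where both diagonal entries negative: (1, -3), (1, 1). Count: 2.

2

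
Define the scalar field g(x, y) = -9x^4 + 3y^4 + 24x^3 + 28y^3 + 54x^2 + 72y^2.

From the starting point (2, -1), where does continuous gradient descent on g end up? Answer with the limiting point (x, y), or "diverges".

(0, 0)

g is separable, so gradient descent decouples: x follows -∂g/∂x, y follows -∂g/∂y.
∂g/∂x = -36x(x - 3)(x + 1); at x=2 this is 216, so x decreases.
∂g/∂y = 12y(y + 3)(y + 4); at y=-1 this is -72, so y increases.
x converges to its nearest critical value 0 (a local min of the x-part); y converges to 0. The iterate converges to (0, 0).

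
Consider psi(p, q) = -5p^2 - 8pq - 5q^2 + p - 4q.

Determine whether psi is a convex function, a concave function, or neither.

concave

psi is quadratic, so its Hessian is the constant matrix H = [[-10, -8], [-8, -10]].
det(H) = 36, tr(H) = -20.
det(H) > 0 and tr(H) < 0, so H is negative definite everywhere: concave.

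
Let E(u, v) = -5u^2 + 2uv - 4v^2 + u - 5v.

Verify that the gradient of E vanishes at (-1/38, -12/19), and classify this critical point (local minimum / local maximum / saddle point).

local maximum

∇E = (-10u + 2v + 1, 2u - 8v - 5); substituting (-1/38, -12/19) gives ∇E = (0, 0), so (-1/38, -12/19) is indeed a critical point.
The Hessian of E is constant: H = [[-10, 2], [2, -8]].
det(H) = (-10)·(-8) − 2² = 76.
det(H) > 0 and tr(H) = -18 < 0, so H is negative definite and the point is a local maximum.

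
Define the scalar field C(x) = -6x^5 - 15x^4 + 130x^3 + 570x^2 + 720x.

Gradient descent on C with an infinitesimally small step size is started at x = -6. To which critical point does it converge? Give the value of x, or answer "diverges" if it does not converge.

C'(x) = -30(x - 4)(x + 1)(x + 2)(x + 3), so C'(-6) = -18000.
Gradient descent moves in the -C' direction, i.e. x is increasing.
The nearest critical point in that direction is x = -3, where C'' = 420 > 0 (a local minimum). The iterate converges there.

-3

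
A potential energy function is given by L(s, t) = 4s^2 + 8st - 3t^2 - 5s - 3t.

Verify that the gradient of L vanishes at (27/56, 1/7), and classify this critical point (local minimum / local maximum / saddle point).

saddle point

∇L = (8s + 8t - 5, 8s - 6t - 3); substituting (27/56, 1/7) gives ∇L = (0, 0), so (27/56, 1/7) is indeed a critical point.
The Hessian of L is constant: H = [[8, 8], [8, -6]].
det(H) = 8·(-6) − 8² = -112.
Since det(H) < 0, H is indefinite and the critical point is a saddle point.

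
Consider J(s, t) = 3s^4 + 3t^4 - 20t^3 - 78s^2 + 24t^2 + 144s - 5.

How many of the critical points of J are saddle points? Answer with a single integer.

J separates as a function of s plus a function of t, so ∇J=0 decouples.
∂J/∂s = 12(s - 3)(s - 1)(s + 4) = 0 at s ∈ {-4, 1, 3}; ∂J/∂t = 12t(t - 4)(t - 1) = 0 at t ∈ {0, 1, 4}.
The Hessian is diagonal: diag(J_ss, J_tt). Second derivatives: J_ss(-4)=420, J_ss(1)=-120, J_ss(3)=168; J_tt(0)=48, J_tt(1)=-36, J_tt(4)=144.
Saddle points occur where the two diagonal entries have opposite signs: (-4, 1), (1, 0), (1, 4), (3, 1). Count: 4.

4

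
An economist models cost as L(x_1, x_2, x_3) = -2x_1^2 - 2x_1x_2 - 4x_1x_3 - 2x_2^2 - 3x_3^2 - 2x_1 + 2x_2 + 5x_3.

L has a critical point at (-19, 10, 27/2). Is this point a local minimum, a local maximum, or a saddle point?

local maximum

The Hessian is constant: H = [[-4, -2, -4], [-2, -4, 0], [-4, 0, -6]].
Leading principal minors: Δ₁ = -4, Δ₂ = 12, Δ₃ = -8.
The minors alternate sign starting negative (−, +, −), so H is negative definite: a local maximum.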